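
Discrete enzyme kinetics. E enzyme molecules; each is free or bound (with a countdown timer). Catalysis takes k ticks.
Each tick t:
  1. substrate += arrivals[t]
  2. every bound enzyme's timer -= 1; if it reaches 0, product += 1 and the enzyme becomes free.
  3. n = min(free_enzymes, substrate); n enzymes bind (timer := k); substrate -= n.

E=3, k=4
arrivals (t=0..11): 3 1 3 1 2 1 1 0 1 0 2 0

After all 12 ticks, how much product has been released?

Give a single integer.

t=0: arr=3 -> substrate=0 bound=3 product=0
t=1: arr=1 -> substrate=1 bound=3 product=0
t=2: arr=3 -> substrate=4 bound=3 product=0
t=3: arr=1 -> substrate=5 bound=3 product=0
t=4: arr=2 -> substrate=4 bound=3 product=3
t=5: arr=1 -> substrate=5 bound=3 product=3
t=6: arr=1 -> substrate=6 bound=3 product=3
t=7: arr=0 -> substrate=6 bound=3 product=3
t=8: arr=1 -> substrate=4 bound=3 product=6
t=9: arr=0 -> substrate=4 bound=3 product=6
t=10: arr=2 -> substrate=6 bound=3 product=6
t=11: arr=0 -> substrate=6 bound=3 product=6

Answer: 6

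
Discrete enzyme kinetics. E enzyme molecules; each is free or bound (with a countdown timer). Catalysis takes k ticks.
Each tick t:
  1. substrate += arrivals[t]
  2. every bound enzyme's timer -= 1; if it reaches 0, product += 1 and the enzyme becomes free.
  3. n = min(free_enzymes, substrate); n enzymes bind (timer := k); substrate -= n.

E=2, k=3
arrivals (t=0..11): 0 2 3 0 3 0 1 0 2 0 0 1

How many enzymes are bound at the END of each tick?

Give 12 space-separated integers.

t=0: arr=0 -> substrate=0 bound=0 product=0
t=1: arr=2 -> substrate=0 bound=2 product=0
t=2: arr=3 -> substrate=3 bound=2 product=0
t=3: arr=0 -> substrate=3 bound=2 product=0
t=4: arr=3 -> substrate=4 bound=2 product=2
t=5: arr=0 -> substrate=4 bound=2 product=2
t=6: arr=1 -> substrate=5 bound=2 product=2
t=7: arr=0 -> substrate=3 bound=2 product=4
t=8: arr=2 -> substrate=5 bound=2 product=4
t=9: arr=0 -> substrate=5 bound=2 product=4
t=10: arr=0 -> substrate=3 bound=2 product=6
t=11: arr=1 -> substrate=4 bound=2 product=6

Answer: 0 2 2 2 2 2 2 2 2 2 2 2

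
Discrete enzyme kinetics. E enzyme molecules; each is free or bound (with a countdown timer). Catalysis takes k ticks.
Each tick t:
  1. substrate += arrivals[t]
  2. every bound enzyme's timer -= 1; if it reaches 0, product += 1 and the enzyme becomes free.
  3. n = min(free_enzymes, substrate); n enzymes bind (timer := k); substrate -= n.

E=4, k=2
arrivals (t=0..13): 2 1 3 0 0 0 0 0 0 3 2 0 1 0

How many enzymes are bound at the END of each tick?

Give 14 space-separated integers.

Answer: 2 3 4 3 0 0 0 0 0 3 4 2 2 1

Derivation:
t=0: arr=2 -> substrate=0 bound=2 product=0
t=1: arr=1 -> substrate=0 bound=3 product=0
t=2: arr=3 -> substrate=0 bound=4 product=2
t=3: arr=0 -> substrate=0 bound=3 product=3
t=4: arr=0 -> substrate=0 bound=0 product=6
t=5: arr=0 -> substrate=0 bound=0 product=6
t=6: arr=0 -> substrate=0 bound=0 product=6
t=7: arr=0 -> substrate=0 bound=0 product=6
t=8: arr=0 -> substrate=0 bound=0 product=6
t=9: arr=3 -> substrate=0 bound=3 product=6
t=10: arr=2 -> substrate=1 bound=4 product=6
t=11: arr=0 -> substrate=0 bound=2 product=9
t=12: arr=1 -> substrate=0 bound=2 product=10
t=13: arr=0 -> substrate=0 bound=1 product=11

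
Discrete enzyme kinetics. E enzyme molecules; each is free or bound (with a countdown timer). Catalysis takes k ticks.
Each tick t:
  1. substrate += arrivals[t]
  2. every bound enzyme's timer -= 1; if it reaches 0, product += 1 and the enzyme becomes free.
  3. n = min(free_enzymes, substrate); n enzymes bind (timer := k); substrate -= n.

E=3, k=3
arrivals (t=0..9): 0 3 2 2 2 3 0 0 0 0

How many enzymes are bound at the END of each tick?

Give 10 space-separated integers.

t=0: arr=0 -> substrate=0 bound=0 product=0
t=1: arr=3 -> substrate=0 bound=3 product=0
t=2: arr=2 -> substrate=2 bound=3 product=0
t=3: arr=2 -> substrate=4 bound=3 product=0
t=4: arr=2 -> substrate=3 bound=3 product=3
t=5: arr=3 -> substrate=6 bound=3 product=3
t=6: arr=0 -> substrate=6 bound=3 product=3
t=7: arr=0 -> substrate=3 bound=3 product=6
t=8: arr=0 -> substrate=3 bound=3 product=6
t=9: arr=0 -> substrate=3 bound=3 product=6

Answer: 0 3 3 3 3 3 3 3 3 3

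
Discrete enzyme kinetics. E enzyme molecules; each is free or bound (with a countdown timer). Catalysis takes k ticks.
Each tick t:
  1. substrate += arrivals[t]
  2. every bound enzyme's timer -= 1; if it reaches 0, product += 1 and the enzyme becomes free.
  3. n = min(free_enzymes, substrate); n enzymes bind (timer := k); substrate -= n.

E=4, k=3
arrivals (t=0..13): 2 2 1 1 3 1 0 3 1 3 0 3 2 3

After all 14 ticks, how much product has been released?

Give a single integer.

t=0: arr=2 -> substrate=0 bound=2 product=0
t=1: arr=2 -> substrate=0 bound=4 product=0
t=2: arr=1 -> substrate=1 bound=4 product=0
t=3: arr=1 -> substrate=0 bound=4 product=2
t=4: arr=3 -> substrate=1 bound=4 product=4
t=5: arr=1 -> substrate=2 bound=4 product=4
t=6: arr=0 -> substrate=0 bound=4 product=6
t=7: arr=3 -> substrate=1 bound=4 product=8
t=8: arr=1 -> substrate=2 bound=4 product=8
t=9: arr=3 -> substrate=3 bound=4 product=10
t=10: arr=0 -> substrate=1 bound=4 product=12
t=11: arr=3 -> substrate=4 bound=4 product=12
t=12: arr=2 -> substrate=4 bound=4 product=14
t=13: arr=3 -> substrate=5 bound=4 product=16

Answer: 16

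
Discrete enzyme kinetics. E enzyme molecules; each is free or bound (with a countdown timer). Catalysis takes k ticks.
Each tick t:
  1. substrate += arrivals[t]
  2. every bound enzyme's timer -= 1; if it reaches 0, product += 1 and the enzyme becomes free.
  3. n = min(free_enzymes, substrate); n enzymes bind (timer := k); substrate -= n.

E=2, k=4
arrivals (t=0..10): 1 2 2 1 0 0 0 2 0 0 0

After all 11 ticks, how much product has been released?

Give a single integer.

t=0: arr=1 -> substrate=0 bound=1 product=0
t=1: arr=2 -> substrate=1 bound=2 product=0
t=2: arr=2 -> substrate=3 bound=2 product=0
t=3: arr=1 -> substrate=4 bound=2 product=0
t=4: arr=0 -> substrate=3 bound=2 product=1
t=5: arr=0 -> substrate=2 bound=2 product=2
t=6: arr=0 -> substrate=2 bound=2 product=2
t=7: arr=2 -> substrate=4 bound=2 product=2
t=8: arr=0 -> substrate=3 bound=2 product=3
t=9: arr=0 -> substrate=2 bound=2 product=4
t=10: arr=0 -> substrate=2 bound=2 product=4

Answer: 4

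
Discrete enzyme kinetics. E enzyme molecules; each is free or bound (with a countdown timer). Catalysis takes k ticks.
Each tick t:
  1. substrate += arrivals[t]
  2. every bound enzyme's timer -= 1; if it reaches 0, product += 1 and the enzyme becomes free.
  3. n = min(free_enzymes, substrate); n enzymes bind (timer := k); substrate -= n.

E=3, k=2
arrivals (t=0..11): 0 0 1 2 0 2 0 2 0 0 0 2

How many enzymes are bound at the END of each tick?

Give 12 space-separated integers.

t=0: arr=0 -> substrate=0 bound=0 product=0
t=1: arr=0 -> substrate=0 bound=0 product=0
t=2: arr=1 -> substrate=0 bound=1 product=0
t=3: arr=2 -> substrate=0 bound=3 product=0
t=4: arr=0 -> substrate=0 bound=2 product=1
t=5: arr=2 -> substrate=0 bound=2 product=3
t=6: arr=0 -> substrate=0 bound=2 product=3
t=7: arr=2 -> substrate=0 bound=2 product=5
t=8: arr=0 -> substrate=0 bound=2 product=5
t=9: arr=0 -> substrate=0 bound=0 product=7
t=10: arr=0 -> substrate=0 bound=0 product=7
t=11: arr=2 -> substrate=0 bound=2 product=7

Answer: 0 0 1 3 2 2 2 2 2 0 0 2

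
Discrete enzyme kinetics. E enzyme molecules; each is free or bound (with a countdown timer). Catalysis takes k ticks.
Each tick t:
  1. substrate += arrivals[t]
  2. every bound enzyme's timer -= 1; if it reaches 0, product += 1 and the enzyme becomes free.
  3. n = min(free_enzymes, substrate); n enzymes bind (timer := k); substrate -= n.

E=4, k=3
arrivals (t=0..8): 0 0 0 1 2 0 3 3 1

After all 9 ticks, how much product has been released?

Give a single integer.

t=0: arr=0 -> substrate=0 bound=0 product=0
t=1: arr=0 -> substrate=0 bound=0 product=0
t=2: arr=0 -> substrate=0 bound=0 product=0
t=3: arr=1 -> substrate=0 bound=1 product=0
t=4: arr=2 -> substrate=0 bound=3 product=0
t=5: arr=0 -> substrate=0 bound=3 product=0
t=6: arr=3 -> substrate=1 bound=4 product=1
t=7: arr=3 -> substrate=2 bound=4 product=3
t=8: arr=1 -> substrate=3 bound=4 product=3

Answer: 3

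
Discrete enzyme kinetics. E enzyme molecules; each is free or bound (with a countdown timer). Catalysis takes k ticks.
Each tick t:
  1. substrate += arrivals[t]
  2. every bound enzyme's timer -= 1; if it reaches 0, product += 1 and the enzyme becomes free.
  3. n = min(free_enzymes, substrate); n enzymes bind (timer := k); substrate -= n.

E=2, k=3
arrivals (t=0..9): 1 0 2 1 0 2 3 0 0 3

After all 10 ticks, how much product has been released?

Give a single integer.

Answer: 5

Derivation:
t=0: arr=1 -> substrate=0 bound=1 product=0
t=1: arr=0 -> substrate=0 bound=1 product=0
t=2: arr=2 -> substrate=1 bound=2 product=0
t=3: arr=1 -> substrate=1 bound=2 product=1
t=4: arr=0 -> substrate=1 bound=2 product=1
t=5: arr=2 -> substrate=2 bound=2 product=2
t=6: arr=3 -> substrate=4 bound=2 product=3
t=7: arr=0 -> substrate=4 bound=2 product=3
t=8: arr=0 -> substrate=3 bound=2 product=4
t=9: arr=3 -> substrate=5 bound=2 product=5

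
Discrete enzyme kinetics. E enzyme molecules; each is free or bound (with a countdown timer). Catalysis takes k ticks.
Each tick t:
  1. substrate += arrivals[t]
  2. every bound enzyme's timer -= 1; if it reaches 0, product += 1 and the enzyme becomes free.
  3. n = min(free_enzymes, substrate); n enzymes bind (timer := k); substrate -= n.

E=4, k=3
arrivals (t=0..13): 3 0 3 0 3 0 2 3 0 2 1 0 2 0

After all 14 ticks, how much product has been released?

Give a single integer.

t=0: arr=3 -> substrate=0 bound=3 product=0
t=1: arr=0 -> substrate=0 bound=3 product=0
t=2: arr=3 -> substrate=2 bound=4 product=0
t=3: arr=0 -> substrate=0 bound=3 product=3
t=4: arr=3 -> substrate=2 bound=4 product=3
t=5: arr=0 -> substrate=1 bound=4 product=4
t=6: arr=2 -> substrate=1 bound=4 product=6
t=7: arr=3 -> substrate=3 bound=4 product=7
t=8: arr=0 -> substrate=2 bound=4 product=8
t=9: arr=2 -> substrate=2 bound=4 product=10
t=10: arr=1 -> substrate=2 bound=4 product=11
t=11: arr=0 -> substrate=1 bound=4 product=12
t=12: arr=2 -> substrate=1 bound=4 product=14
t=13: arr=0 -> substrate=0 bound=4 product=15

Answer: 15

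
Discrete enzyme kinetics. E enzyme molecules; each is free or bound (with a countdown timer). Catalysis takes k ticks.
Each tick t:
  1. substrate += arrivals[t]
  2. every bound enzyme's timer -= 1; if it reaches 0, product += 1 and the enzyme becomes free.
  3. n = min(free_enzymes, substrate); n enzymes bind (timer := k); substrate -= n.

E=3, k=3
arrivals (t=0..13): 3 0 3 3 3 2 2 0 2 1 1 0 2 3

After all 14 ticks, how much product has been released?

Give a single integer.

Answer: 12

Derivation:
t=0: arr=3 -> substrate=0 bound=3 product=0
t=1: arr=0 -> substrate=0 bound=3 product=0
t=2: arr=3 -> substrate=3 bound=3 product=0
t=3: arr=3 -> substrate=3 bound=3 product=3
t=4: arr=3 -> substrate=6 bound=3 product=3
t=5: arr=2 -> substrate=8 bound=3 product=3
t=6: arr=2 -> substrate=7 bound=3 product=6
t=7: arr=0 -> substrate=7 bound=3 product=6
t=8: arr=2 -> substrate=9 bound=3 product=6
t=9: arr=1 -> substrate=7 bound=3 product=9
t=10: arr=1 -> substrate=8 bound=3 product=9
t=11: arr=0 -> substrate=8 bound=3 product=9
t=12: arr=2 -> substrate=7 bound=3 product=12
t=13: arr=3 -> substrate=10 bound=3 product=12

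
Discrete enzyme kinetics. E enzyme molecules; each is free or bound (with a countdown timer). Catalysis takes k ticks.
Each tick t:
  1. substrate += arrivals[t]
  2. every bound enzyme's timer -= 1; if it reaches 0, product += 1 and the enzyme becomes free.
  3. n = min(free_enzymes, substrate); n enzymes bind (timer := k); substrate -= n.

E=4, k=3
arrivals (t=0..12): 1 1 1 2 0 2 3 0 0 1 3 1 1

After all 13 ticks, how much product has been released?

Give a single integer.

Answer: 11

Derivation:
t=0: arr=1 -> substrate=0 bound=1 product=0
t=1: arr=1 -> substrate=0 bound=2 product=0
t=2: arr=1 -> substrate=0 bound=3 product=0
t=3: arr=2 -> substrate=0 bound=4 product=1
t=4: arr=0 -> substrate=0 bound=3 product=2
t=5: arr=2 -> substrate=0 bound=4 product=3
t=6: arr=3 -> substrate=1 bound=4 product=5
t=7: arr=0 -> substrate=1 bound=4 product=5
t=8: arr=0 -> substrate=0 bound=3 product=7
t=9: arr=1 -> substrate=0 bound=2 product=9
t=10: arr=3 -> substrate=1 bound=4 product=9
t=11: arr=1 -> substrate=1 bound=4 product=10
t=12: arr=1 -> substrate=1 bound=4 product=11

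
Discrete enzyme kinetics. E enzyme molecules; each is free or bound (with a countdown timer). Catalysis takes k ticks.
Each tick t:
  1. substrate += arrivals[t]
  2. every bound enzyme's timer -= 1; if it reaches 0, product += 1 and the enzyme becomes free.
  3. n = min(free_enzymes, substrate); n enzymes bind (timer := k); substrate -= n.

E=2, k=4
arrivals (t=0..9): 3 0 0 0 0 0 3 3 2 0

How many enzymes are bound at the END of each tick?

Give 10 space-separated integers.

t=0: arr=3 -> substrate=1 bound=2 product=0
t=1: arr=0 -> substrate=1 bound=2 product=0
t=2: arr=0 -> substrate=1 bound=2 product=0
t=3: arr=0 -> substrate=1 bound=2 product=0
t=4: arr=0 -> substrate=0 bound=1 product=2
t=5: arr=0 -> substrate=0 bound=1 product=2
t=6: arr=3 -> substrate=2 bound=2 product=2
t=7: arr=3 -> substrate=5 bound=2 product=2
t=8: arr=2 -> substrate=6 bound=2 product=3
t=9: arr=0 -> substrate=6 bound=2 product=3

Answer: 2 2 2 2 1 1 2 2 2 2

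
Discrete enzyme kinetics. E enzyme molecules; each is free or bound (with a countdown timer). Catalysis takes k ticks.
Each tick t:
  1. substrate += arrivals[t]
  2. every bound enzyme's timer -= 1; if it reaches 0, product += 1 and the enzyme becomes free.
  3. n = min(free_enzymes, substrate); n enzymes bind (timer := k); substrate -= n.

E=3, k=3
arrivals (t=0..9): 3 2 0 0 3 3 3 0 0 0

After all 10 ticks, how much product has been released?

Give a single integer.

t=0: arr=3 -> substrate=0 bound=3 product=0
t=1: arr=2 -> substrate=2 bound=3 product=0
t=2: arr=0 -> substrate=2 bound=3 product=0
t=3: arr=0 -> substrate=0 bound=2 product=3
t=4: arr=3 -> substrate=2 bound=3 product=3
t=5: arr=3 -> substrate=5 bound=3 product=3
t=6: arr=3 -> substrate=6 bound=3 product=5
t=7: arr=0 -> substrate=5 bound=3 product=6
t=8: arr=0 -> substrate=5 bound=3 product=6
t=9: arr=0 -> substrate=3 bound=3 product=8

Answer: 8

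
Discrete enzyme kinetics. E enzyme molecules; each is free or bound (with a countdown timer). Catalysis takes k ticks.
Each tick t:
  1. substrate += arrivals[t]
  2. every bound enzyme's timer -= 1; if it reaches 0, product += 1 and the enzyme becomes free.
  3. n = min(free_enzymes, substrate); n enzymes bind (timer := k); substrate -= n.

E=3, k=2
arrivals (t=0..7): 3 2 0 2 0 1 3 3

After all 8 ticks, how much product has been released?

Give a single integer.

Answer: 8

Derivation:
t=0: arr=3 -> substrate=0 bound=3 product=0
t=1: arr=2 -> substrate=2 bound=3 product=0
t=2: arr=0 -> substrate=0 bound=2 product=3
t=3: arr=2 -> substrate=1 bound=3 product=3
t=4: arr=0 -> substrate=0 bound=2 product=5
t=5: arr=1 -> substrate=0 bound=2 product=6
t=6: arr=3 -> substrate=1 bound=3 product=7
t=7: arr=3 -> substrate=3 bound=3 product=8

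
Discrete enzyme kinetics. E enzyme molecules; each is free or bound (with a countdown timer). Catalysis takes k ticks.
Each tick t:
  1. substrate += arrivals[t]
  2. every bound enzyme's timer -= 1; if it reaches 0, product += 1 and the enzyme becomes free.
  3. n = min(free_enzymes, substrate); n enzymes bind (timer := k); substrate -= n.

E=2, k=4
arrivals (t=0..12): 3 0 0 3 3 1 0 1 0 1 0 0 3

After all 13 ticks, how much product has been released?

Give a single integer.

Answer: 6

Derivation:
t=0: arr=3 -> substrate=1 bound=2 product=0
t=1: arr=0 -> substrate=1 bound=2 product=0
t=2: arr=0 -> substrate=1 bound=2 product=0
t=3: arr=3 -> substrate=4 bound=2 product=0
t=4: arr=3 -> substrate=5 bound=2 product=2
t=5: arr=1 -> substrate=6 bound=2 product=2
t=6: arr=0 -> substrate=6 bound=2 product=2
t=7: arr=1 -> substrate=7 bound=2 product=2
t=8: arr=0 -> substrate=5 bound=2 product=4
t=9: arr=1 -> substrate=6 bound=2 product=4
t=10: arr=0 -> substrate=6 bound=2 product=4
t=11: arr=0 -> substrate=6 bound=2 product=4
t=12: arr=3 -> substrate=7 bound=2 product=6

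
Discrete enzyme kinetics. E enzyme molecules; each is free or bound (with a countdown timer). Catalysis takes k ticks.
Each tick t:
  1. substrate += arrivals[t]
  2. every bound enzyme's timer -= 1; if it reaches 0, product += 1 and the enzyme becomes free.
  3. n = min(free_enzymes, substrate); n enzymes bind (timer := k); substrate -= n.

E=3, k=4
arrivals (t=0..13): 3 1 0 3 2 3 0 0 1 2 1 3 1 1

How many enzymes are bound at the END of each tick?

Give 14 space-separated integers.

Answer: 3 3 3 3 3 3 3 3 3 3 3 3 3 3

Derivation:
t=0: arr=3 -> substrate=0 bound=3 product=0
t=1: arr=1 -> substrate=1 bound=3 product=0
t=2: arr=0 -> substrate=1 bound=3 product=0
t=3: arr=3 -> substrate=4 bound=3 product=0
t=4: arr=2 -> substrate=3 bound=3 product=3
t=5: arr=3 -> substrate=6 bound=3 product=3
t=6: arr=0 -> substrate=6 bound=3 product=3
t=7: arr=0 -> substrate=6 bound=3 product=3
t=8: arr=1 -> substrate=4 bound=3 product=6
t=9: arr=2 -> substrate=6 bound=3 product=6
t=10: arr=1 -> substrate=7 bound=3 product=6
t=11: arr=3 -> substrate=10 bound=3 product=6
t=12: arr=1 -> substrate=8 bound=3 product=9
t=13: arr=1 -> substrate=9 bound=3 product=9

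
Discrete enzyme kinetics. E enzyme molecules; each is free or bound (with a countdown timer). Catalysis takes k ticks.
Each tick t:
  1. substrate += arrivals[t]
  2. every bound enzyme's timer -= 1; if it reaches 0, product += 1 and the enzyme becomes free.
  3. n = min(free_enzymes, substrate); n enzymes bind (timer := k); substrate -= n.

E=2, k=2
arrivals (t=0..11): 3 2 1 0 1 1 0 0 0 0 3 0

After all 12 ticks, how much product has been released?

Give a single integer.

t=0: arr=3 -> substrate=1 bound=2 product=0
t=1: arr=2 -> substrate=3 bound=2 product=0
t=2: arr=1 -> substrate=2 bound=2 product=2
t=3: arr=0 -> substrate=2 bound=2 product=2
t=4: arr=1 -> substrate=1 bound=2 product=4
t=5: arr=1 -> substrate=2 bound=2 product=4
t=6: arr=0 -> substrate=0 bound=2 product=6
t=7: arr=0 -> substrate=0 bound=2 product=6
t=8: arr=0 -> substrate=0 bound=0 product=8
t=9: arr=0 -> substrate=0 bound=0 product=8
t=10: arr=3 -> substrate=1 bound=2 product=8
t=11: arr=0 -> substrate=1 bound=2 product=8

Answer: 8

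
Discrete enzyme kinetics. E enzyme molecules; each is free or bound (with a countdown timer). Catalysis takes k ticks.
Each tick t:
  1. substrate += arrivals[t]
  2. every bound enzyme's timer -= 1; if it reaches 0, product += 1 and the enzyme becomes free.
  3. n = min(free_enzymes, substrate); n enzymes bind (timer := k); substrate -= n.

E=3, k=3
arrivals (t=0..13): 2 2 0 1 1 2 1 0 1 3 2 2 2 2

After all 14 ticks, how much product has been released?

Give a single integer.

Answer: 12

Derivation:
t=0: arr=2 -> substrate=0 bound=2 product=0
t=1: arr=2 -> substrate=1 bound=3 product=0
t=2: arr=0 -> substrate=1 bound=3 product=0
t=3: arr=1 -> substrate=0 bound=3 product=2
t=4: arr=1 -> substrate=0 bound=3 product=3
t=5: arr=2 -> substrate=2 bound=3 product=3
t=6: arr=1 -> substrate=1 bound=3 product=5
t=7: arr=0 -> substrate=0 bound=3 product=6
t=8: arr=1 -> substrate=1 bound=3 product=6
t=9: arr=3 -> substrate=2 bound=3 product=8
t=10: arr=2 -> substrate=3 bound=3 product=9
t=11: arr=2 -> substrate=5 bound=3 product=9
t=12: arr=2 -> substrate=5 bound=3 product=11
t=13: arr=2 -> substrate=6 bound=3 product=12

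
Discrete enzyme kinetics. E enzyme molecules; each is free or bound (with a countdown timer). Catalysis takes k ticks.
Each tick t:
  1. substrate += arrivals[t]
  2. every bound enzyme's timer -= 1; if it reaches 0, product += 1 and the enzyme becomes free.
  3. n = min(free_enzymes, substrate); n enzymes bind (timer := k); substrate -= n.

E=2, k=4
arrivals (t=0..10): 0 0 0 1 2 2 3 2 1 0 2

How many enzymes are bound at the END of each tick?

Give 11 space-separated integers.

Answer: 0 0 0 1 2 2 2 2 2 2 2

Derivation:
t=0: arr=0 -> substrate=0 bound=0 product=0
t=1: arr=0 -> substrate=0 bound=0 product=0
t=2: arr=0 -> substrate=0 bound=0 product=0
t=3: arr=1 -> substrate=0 bound=1 product=0
t=4: arr=2 -> substrate=1 bound=2 product=0
t=5: arr=2 -> substrate=3 bound=2 product=0
t=6: arr=3 -> substrate=6 bound=2 product=0
t=7: arr=2 -> substrate=7 bound=2 product=1
t=8: arr=1 -> substrate=7 bound=2 product=2
t=9: arr=0 -> substrate=7 bound=2 product=2
t=10: arr=2 -> substrate=9 bound=2 product=2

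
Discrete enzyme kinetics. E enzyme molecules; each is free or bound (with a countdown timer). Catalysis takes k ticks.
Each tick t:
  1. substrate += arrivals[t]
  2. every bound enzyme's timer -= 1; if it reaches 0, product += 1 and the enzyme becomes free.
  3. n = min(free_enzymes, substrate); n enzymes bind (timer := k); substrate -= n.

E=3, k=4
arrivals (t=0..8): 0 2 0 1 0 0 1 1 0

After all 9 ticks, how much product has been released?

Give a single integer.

Answer: 3

Derivation:
t=0: arr=0 -> substrate=0 bound=0 product=0
t=1: arr=2 -> substrate=0 bound=2 product=0
t=2: arr=0 -> substrate=0 bound=2 product=0
t=3: arr=1 -> substrate=0 bound=3 product=0
t=4: arr=0 -> substrate=0 bound=3 product=0
t=5: arr=0 -> substrate=0 bound=1 product=2
t=6: arr=1 -> substrate=0 bound=2 product=2
t=7: arr=1 -> substrate=0 bound=2 product=3
t=8: arr=0 -> substrate=0 bound=2 product=3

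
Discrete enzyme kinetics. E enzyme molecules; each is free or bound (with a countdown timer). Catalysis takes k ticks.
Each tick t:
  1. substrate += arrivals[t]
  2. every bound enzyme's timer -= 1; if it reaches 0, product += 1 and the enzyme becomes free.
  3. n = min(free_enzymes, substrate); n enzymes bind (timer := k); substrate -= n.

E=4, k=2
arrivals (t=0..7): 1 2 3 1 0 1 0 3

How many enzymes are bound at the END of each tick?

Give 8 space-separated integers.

t=0: arr=1 -> substrate=0 bound=1 product=0
t=1: arr=2 -> substrate=0 bound=3 product=0
t=2: arr=3 -> substrate=1 bound=4 product=1
t=3: arr=1 -> substrate=0 bound=4 product=3
t=4: arr=0 -> substrate=0 bound=2 product=5
t=5: arr=1 -> substrate=0 bound=1 product=7
t=6: arr=0 -> substrate=0 bound=1 product=7
t=7: arr=3 -> substrate=0 bound=3 product=8

Answer: 1 3 4 4 2 1 1 3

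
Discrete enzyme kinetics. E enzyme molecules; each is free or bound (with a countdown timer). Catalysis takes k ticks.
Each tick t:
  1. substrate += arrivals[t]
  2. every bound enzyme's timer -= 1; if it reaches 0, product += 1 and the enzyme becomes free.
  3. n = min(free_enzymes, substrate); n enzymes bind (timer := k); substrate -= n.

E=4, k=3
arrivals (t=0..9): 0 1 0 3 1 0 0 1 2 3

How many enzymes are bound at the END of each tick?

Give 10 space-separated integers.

Answer: 0 1 1 4 4 4 1 1 3 4

Derivation:
t=0: arr=0 -> substrate=0 bound=0 product=0
t=1: arr=1 -> substrate=0 bound=1 product=0
t=2: arr=0 -> substrate=0 bound=1 product=0
t=3: arr=3 -> substrate=0 bound=4 product=0
t=4: arr=1 -> substrate=0 bound=4 product=1
t=5: arr=0 -> substrate=0 bound=4 product=1
t=6: arr=0 -> substrate=0 bound=1 product=4
t=7: arr=1 -> substrate=0 bound=1 product=5
t=8: arr=2 -> substrate=0 bound=3 product=5
t=9: arr=3 -> substrate=2 bound=4 product=5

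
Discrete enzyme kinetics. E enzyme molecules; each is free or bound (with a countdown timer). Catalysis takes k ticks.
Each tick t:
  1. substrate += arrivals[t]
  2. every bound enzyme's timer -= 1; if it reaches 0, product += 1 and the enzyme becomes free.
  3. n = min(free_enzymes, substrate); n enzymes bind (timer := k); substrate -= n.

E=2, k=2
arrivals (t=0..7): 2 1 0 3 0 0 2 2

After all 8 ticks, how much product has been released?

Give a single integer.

Answer: 6

Derivation:
t=0: arr=2 -> substrate=0 bound=2 product=0
t=1: arr=1 -> substrate=1 bound=2 product=0
t=2: arr=0 -> substrate=0 bound=1 product=2
t=3: arr=3 -> substrate=2 bound=2 product=2
t=4: arr=0 -> substrate=1 bound=2 product=3
t=5: arr=0 -> substrate=0 bound=2 product=4
t=6: arr=2 -> substrate=1 bound=2 product=5
t=7: arr=2 -> substrate=2 bound=2 product=6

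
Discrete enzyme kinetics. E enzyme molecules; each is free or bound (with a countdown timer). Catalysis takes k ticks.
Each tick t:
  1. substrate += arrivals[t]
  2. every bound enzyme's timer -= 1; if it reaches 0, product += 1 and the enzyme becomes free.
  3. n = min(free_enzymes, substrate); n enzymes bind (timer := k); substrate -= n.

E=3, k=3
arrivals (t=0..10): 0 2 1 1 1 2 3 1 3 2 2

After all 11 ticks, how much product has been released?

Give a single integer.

t=0: arr=0 -> substrate=0 bound=0 product=0
t=1: arr=2 -> substrate=0 bound=2 product=0
t=2: arr=1 -> substrate=0 bound=3 product=0
t=3: arr=1 -> substrate=1 bound=3 product=0
t=4: arr=1 -> substrate=0 bound=3 product=2
t=5: arr=2 -> substrate=1 bound=3 product=3
t=6: arr=3 -> substrate=4 bound=3 product=3
t=7: arr=1 -> substrate=3 bound=3 product=5
t=8: arr=3 -> substrate=5 bound=3 product=6
t=9: arr=2 -> substrate=7 bound=3 product=6
t=10: arr=2 -> substrate=7 bound=3 product=8

Answer: 8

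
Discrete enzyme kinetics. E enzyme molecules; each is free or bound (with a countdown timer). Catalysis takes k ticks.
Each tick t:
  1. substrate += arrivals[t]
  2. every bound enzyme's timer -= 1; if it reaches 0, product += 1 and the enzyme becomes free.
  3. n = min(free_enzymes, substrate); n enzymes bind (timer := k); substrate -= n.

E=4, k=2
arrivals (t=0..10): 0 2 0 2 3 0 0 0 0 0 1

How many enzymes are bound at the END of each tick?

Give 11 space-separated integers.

Answer: 0 2 2 2 4 3 1 0 0 0 1

Derivation:
t=0: arr=0 -> substrate=0 bound=0 product=0
t=1: arr=2 -> substrate=0 bound=2 product=0
t=2: arr=0 -> substrate=0 bound=2 product=0
t=3: arr=2 -> substrate=0 bound=2 product=2
t=4: arr=3 -> substrate=1 bound=4 product=2
t=5: arr=0 -> substrate=0 bound=3 product=4
t=6: arr=0 -> substrate=0 bound=1 product=6
t=7: arr=0 -> substrate=0 bound=0 product=7
t=8: arr=0 -> substrate=0 bound=0 product=7
t=9: arr=0 -> substrate=0 bound=0 product=7
t=10: arr=1 -> substrate=0 bound=1 product=7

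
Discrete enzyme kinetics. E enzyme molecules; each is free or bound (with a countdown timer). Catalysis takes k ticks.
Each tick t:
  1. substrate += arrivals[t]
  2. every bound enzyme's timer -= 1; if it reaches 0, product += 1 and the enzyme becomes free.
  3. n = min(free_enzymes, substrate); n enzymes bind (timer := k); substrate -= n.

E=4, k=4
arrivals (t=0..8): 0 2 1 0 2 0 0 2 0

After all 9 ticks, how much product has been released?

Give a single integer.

Answer: 4

Derivation:
t=0: arr=0 -> substrate=0 bound=0 product=0
t=1: arr=2 -> substrate=0 bound=2 product=0
t=2: arr=1 -> substrate=0 bound=3 product=0
t=3: arr=0 -> substrate=0 bound=3 product=0
t=4: arr=2 -> substrate=1 bound=4 product=0
t=5: arr=0 -> substrate=0 bound=3 product=2
t=6: arr=0 -> substrate=0 bound=2 product=3
t=7: arr=2 -> substrate=0 bound=4 product=3
t=8: arr=0 -> substrate=0 bound=3 product=4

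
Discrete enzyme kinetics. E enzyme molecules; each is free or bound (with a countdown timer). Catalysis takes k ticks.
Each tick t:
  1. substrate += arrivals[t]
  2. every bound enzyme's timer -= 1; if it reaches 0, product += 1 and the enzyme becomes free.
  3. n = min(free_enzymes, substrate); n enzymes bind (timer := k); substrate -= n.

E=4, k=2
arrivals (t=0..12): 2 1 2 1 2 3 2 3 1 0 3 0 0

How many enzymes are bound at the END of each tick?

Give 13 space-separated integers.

Answer: 2 3 3 3 3 4 4 4 4 3 4 3 0

Derivation:
t=0: arr=2 -> substrate=0 bound=2 product=0
t=1: arr=1 -> substrate=0 bound=3 product=0
t=2: arr=2 -> substrate=0 bound=3 product=2
t=3: arr=1 -> substrate=0 bound=3 product=3
t=4: arr=2 -> substrate=0 bound=3 product=5
t=5: arr=3 -> substrate=1 bound=4 product=6
t=6: arr=2 -> substrate=1 bound=4 product=8
t=7: arr=3 -> substrate=2 bound=4 product=10
t=8: arr=1 -> substrate=1 bound=4 product=12
t=9: arr=0 -> substrate=0 bound=3 product=14
t=10: arr=3 -> substrate=0 bound=4 product=16
t=11: arr=0 -> substrate=0 bound=3 product=17
t=12: arr=0 -> substrate=0 bound=0 product=20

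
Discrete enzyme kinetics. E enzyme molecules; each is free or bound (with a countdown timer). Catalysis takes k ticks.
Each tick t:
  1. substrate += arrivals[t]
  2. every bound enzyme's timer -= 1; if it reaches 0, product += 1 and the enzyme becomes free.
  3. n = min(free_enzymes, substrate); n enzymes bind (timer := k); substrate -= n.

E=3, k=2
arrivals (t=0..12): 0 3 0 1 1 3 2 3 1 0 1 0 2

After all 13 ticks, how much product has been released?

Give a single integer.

Answer: 14

Derivation:
t=0: arr=0 -> substrate=0 bound=0 product=0
t=1: arr=3 -> substrate=0 bound=3 product=0
t=2: arr=0 -> substrate=0 bound=3 product=0
t=3: arr=1 -> substrate=0 bound=1 product=3
t=4: arr=1 -> substrate=0 bound=2 product=3
t=5: arr=3 -> substrate=1 bound=3 product=4
t=6: arr=2 -> substrate=2 bound=3 product=5
t=7: arr=3 -> substrate=3 bound=3 product=7
t=8: arr=1 -> substrate=3 bound=3 product=8
t=9: arr=0 -> substrate=1 bound=3 product=10
t=10: arr=1 -> substrate=1 bound=3 product=11
t=11: arr=0 -> substrate=0 bound=2 product=13
t=12: arr=2 -> substrate=0 bound=3 product=14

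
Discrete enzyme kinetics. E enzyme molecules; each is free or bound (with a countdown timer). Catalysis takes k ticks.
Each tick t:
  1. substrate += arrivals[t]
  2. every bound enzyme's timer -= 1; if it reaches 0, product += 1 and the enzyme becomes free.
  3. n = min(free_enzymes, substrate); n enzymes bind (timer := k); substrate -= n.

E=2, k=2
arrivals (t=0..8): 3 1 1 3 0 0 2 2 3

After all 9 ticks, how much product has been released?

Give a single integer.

t=0: arr=3 -> substrate=1 bound=2 product=0
t=1: arr=1 -> substrate=2 bound=2 product=0
t=2: arr=1 -> substrate=1 bound=2 product=2
t=3: arr=3 -> substrate=4 bound=2 product=2
t=4: arr=0 -> substrate=2 bound=2 product=4
t=5: arr=0 -> substrate=2 bound=2 product=4
t=6: arr=2 -> substrate=2 bound=2 product=6
t=7: arr=2 -> substrate=4 bound=2 product=6
t=8: arr=3 -> substrate=5 bound=2 product=8

Answer: 8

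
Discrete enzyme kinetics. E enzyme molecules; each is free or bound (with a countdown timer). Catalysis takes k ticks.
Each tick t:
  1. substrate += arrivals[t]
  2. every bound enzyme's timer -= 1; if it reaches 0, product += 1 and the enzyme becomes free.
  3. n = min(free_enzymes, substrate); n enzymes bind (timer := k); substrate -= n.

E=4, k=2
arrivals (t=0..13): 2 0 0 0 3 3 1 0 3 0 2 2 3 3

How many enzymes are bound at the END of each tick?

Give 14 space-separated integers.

t=0: arr=2 -> substrate=0 bound=2 product=0
t=1: arr=0 -> substrate=0 bound=2 product=0
t=2: arr=0 -> substrate=0 bound=0 product=2
t=3: arr=0 -> substrate=0 bound=0 product=2
t=4: arr=3 -> substrate=0 bound=3 product=2
t=5: arr=3 -> substrate=2 bound=4 product=2
t=6: arr=1 -> substrate=0 bound=4 product=5
t=7: arr=0 -> substrate=0 bound=3 product=6
t=8: arr=3 -> substrate=0 bound=3 product=9
t=9: arr=0 -> substrate=0 bound=3 product=9
t=10: arr=2 -> substrate=0 bound=2 product=12
t=11: arr=2 -> substrate=0 bound=4 product=12
t=12: arr=3 -> substrate=1 bound=4 product=14
t=13: arr=3 -> substrate=2 bound=4 product=16

Answer: 2 2 0 0 3 4 4 3 3 3 2 4 4 4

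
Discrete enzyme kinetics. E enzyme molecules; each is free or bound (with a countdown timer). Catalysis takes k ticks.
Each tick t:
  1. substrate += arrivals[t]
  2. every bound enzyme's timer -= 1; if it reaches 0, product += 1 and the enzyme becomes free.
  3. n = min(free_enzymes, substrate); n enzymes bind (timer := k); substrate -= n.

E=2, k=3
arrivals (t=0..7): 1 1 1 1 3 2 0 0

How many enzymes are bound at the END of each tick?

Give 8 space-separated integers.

t=0: arr=1 -> substrate=0 bound=1 product=0
t=1: arr=1 -> substrate=0 bound=2 product=0
t=2: arr=1 -> substrate=1 bound=2 product=0
t=3: arr=1 -> substrate=1 bound=2 product=1
t=4: arr=3 -> substrate=3 bound=2 product=2
t=5: arr=2 -> substrate=5 bound=2 product=2
t=6: arr=0 -> substrate=4 bound=2 product=3
t=7: arr=0 -> substrate=3 bound=2 product=4

Answer: 1 2 2 2 2 2 2 2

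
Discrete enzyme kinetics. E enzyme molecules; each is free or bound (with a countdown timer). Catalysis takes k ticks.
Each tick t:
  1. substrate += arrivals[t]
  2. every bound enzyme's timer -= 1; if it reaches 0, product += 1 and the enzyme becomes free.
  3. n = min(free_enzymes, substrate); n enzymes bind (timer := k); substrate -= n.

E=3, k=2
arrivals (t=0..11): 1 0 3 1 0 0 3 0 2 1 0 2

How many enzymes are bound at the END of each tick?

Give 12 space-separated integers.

Answer: 1 1 3 3 1 1 3 3 2 3 1 2

Derivation:
t=0: arr=1 -> substrate=0 bound=1 product=0
t=1: arr=0 -> substrate=0 bound=1 product=0
t=2: arr=3 -> substrate=0 bound=3 product=1
t=3: arr=1 -> substrate=1 bound=3 product=1
t=4: arr=0 -> substrate=0 bound=1 product=4
t=5: arr=0 -> substrate=0 bound=1 product=4
t=6: arr=3 -> substrate=0 bound=3 product=5
t=7: arr=0 -> substrate=0 bound=3 product=5
t=8: arr=2 -> substrate=0 bound=2 product=8
t=9: arr=1 -> substrate=0 bound=3 product=8
t=10: arr=0 -> substrate=0 bound=1 product=10
t=11: arr=2 -> substrate=0 bound=2 product=11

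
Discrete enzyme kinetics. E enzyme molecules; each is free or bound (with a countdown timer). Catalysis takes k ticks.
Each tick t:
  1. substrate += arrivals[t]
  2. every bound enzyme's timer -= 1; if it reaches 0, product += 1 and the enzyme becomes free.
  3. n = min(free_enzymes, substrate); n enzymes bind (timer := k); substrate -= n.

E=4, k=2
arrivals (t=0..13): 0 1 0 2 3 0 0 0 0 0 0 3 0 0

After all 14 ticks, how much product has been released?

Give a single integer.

Answer: 9

Derivation:
t=0: arr=0 -> substrate=0 bound=0 product=0
t=1: arr=1 -> substrate=0 bound=1 product=0
t=2: arr=0 -> substrate=0 bound=1 product=0
t=3: arr=2 -> substrate=0 bound=2 product=1
t=4: arr=3 -> substrate=1 bound=4 product=1
t=5: arr=0 -> substrate=0 bound=3 product=3
t=6: arr=0 -> substrate=0 bound=1 product=5
t=7: arr=0 -> substrate=0 bound=0 product=6
t=8: arr=0 -> substrate=0 bound=0 product=6
t=9: arr=0 -> substrate=0 bound=0 product=6
t=10: arr=0 -> substrate=0 bound=0 product=6
t=11: arr=3 -> substrate=0 bound=3 product=6
t=12: arr=0 -> substrate=0 bound=3 product=6
t=13: arr=0 -> substrate=0 bound=0 product=9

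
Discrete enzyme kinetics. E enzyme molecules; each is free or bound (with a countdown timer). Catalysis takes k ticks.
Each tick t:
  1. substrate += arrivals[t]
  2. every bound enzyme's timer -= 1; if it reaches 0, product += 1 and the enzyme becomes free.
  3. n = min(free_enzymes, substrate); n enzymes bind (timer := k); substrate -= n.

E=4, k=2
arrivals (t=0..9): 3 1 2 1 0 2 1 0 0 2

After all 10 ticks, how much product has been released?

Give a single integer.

Answer: 10

Derivation:
t=0: arr=3 -> substrate=0 bound=3 product=0
t=1: arr=1 -> substrate=0 bound=4 product=0
t=2: arr=2 -> substrate=0 bound=3 product=3
t=3: arr=1 -> substrate=0 bound=3 product=4
t=4: arr=0 -> substrate=0 bound=1 product=6
t=5: arr=2 -> substrate=0 bound=2 product=7
t=6: arr=1 -> substrate=0 bound=3 product=7
t=7: arr=0 -> substrate=0 bound=1 product=9
t=8: arr=0 -> substrate=0 bound=0 product=10
t=9: arr=2 -> substrate=0 bound=2 product=10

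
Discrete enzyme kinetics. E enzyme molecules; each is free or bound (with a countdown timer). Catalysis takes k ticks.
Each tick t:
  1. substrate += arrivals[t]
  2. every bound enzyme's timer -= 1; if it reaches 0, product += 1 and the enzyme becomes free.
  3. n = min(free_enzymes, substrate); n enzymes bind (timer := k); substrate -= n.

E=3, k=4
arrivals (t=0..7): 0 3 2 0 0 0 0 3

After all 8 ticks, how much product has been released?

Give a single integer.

Answer: 3

Derivation:
t=0: arr=0 -> substrate=0 bound=0 product=0
t=1: arr=3 -> substrate=0 bound=3 product=0
t=2: arr=2 -> substrate=2 bound=3 product=0
t=3: arr=0 -> substrate=2 bound=3 product=0
t=4: arr=0 -> substrate=2 bound=3 product=0
t=5: arr=0 -> substrate=0 bound=2 product=3
t=6: arr=0 -> substrate=0 bound=2 product=3
t=7: arr=3 -> substrate=2 bound=3 product=3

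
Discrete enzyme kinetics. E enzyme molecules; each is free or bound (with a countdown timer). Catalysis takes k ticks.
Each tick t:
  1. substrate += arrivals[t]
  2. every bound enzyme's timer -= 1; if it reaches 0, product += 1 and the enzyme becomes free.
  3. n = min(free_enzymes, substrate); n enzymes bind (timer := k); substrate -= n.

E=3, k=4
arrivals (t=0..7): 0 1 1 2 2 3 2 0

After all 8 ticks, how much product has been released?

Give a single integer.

t=0: arr=0 -> substrate=0 bound=0 product=0
t=1: arr=1 -> substrate=0 bound=1 product=0
t=2: arr=1 -> substrate=0 bound=2 product=0
t=3: arr=2 -> substrate=1 bound=3 product=0
t=4: arr=2 -> substrate=3 bound=3 product=0
t=5: arr=3 -> substrate=5 bound=3 product=1
t=6: arr=2 -> substrate=6 bound=3 product=2
t=7: arr=0 -> substrate=5 bound=3 product=3

Answer: 3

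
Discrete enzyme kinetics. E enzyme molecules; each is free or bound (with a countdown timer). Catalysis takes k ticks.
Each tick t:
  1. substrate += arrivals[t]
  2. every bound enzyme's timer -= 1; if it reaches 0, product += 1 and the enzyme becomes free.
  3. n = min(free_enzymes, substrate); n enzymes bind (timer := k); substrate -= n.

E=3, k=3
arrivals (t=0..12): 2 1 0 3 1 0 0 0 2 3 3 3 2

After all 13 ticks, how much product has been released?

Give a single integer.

t=0: arr=2 -> substrate=0 bound=2 product=0
t=1: arr=1 -> substrate=0 bound=3 product=0
t=2: arr=0 -> substrate=0 bound=3 product=0
t=3: arr=3 -> substrate=1 bound=3 product=2
t=4: arr=1 -> substrate=1 bound=3 product=3
t=5: arr=0 -> substrate=1 bound=3 product=3
t=6: arr=0 -> substrate=0 bound=2 product=5
t=7: arr=0 -> substrate=0 bound=1 product=6
t=8: arr=2 -> substrate=0 bound=3 product=6
t=9: arr=3 -> substrate=2 bound=3 product=7
t=10: arr=3 -> substrate=5 bound=3 product=7
t=11: arr=3 -> substrate=6 bound=3 product=9
t=12: arr=2 -> substrate=7 bound=3 product=10

Answer: 10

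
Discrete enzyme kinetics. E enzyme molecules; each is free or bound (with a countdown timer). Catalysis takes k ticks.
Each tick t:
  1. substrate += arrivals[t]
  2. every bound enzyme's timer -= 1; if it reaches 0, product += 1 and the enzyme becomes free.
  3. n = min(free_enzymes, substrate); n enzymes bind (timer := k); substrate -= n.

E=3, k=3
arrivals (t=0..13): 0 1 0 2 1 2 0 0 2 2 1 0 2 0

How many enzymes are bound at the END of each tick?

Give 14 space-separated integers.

Answer: 0 1 1 3 3 3 3 2 3 3 3 3 3 3

Derivation:
t=0: arr=0 -> substrate=0 bound=0 product=0
t=1: arr=1 -> substrate=0 bound=1 product=0
t=2: arr=0 -> substrate=0 bound=1 product=0
t=3: arr=2 -> substrate=0 bound=3 product=0
t=4: arr=1 -> substrate=0 bound=3 product=1
t=5: arr=2 -> substrate=2 bound=3 product=1
t=6: arr=0 -> substrate=0 bound=3 product=3
t=7: arr=0 -> substrate=0 bound=2 product=4
t=8: arr=2 -> substrate=1 bound=3 product=4
t=9: arr=2 -> substrate=1 bound=3 product=6
t=10: arr=1 -> substrate=2 bound=3 product=6
t=11: arr=0 -> substrate=1 bound=3 product=7
t=12: arr=2 -> substrate=1 bound=3 product=9
t=13: arr=0 -> substrate=1 bound=3 product=9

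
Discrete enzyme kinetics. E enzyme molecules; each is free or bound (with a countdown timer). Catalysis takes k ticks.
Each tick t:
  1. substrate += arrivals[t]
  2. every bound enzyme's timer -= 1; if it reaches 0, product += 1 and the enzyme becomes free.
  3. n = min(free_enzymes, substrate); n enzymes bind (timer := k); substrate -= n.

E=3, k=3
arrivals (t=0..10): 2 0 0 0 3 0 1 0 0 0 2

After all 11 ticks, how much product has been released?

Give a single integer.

Answer: 6

Derivation:
t=0: arr=2 -> substrate=0 bound=2 product=0
t=1: arr=0 -> substrate=0 bound=2 product=0
t=2: arr=0 -> substrate=0 bound=2 product=0
t=3: arr=0 -> substrate=0 bound=0 product=2
t=4: arr=3 -> substrate=0 bound=3 product=2
t=5: arr=0 -> substrate=0 bound=3 product=2
t=6: arr=1 -> substrate=1 bound=3 product=2
t=7: arr=0 -> substrate=0 bound=1 product=5
t=8: arr=0 -> substrate=0 bound=1 product=5
t=9: arr=0 -> substrate=0 bound=1 product=5
t=10: arr=2 -> substrate=0 bound=2 product=6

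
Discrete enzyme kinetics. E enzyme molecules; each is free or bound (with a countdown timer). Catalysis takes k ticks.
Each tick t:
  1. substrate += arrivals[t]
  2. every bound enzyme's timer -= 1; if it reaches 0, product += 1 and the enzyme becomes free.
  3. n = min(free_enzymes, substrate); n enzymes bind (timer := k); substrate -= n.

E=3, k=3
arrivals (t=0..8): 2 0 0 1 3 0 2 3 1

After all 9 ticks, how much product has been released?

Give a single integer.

Answer: 5

Derivation:
t=0: arr=2 -> substrate=0 bound=2 product=0
t=1: arr=0 -> substrate=0 bound=2 product=0
t=2: arr=0 -> substrate=0 bound=2 product=0
t=3: arr=1 -> substrate=0 bound=1 product=2
t=4: arr=3 -> substrate=1 bound=3 product=2
t=5: arr=0 -> substrate=1 bound=3 product=2
t=6: arr=2 -> substrate=2 bound=3 product=3
t=7: arr=3 -> substrate=3 bound=3 product=5
t=8: arr=1 -> substrate=4 bound=3 product=5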